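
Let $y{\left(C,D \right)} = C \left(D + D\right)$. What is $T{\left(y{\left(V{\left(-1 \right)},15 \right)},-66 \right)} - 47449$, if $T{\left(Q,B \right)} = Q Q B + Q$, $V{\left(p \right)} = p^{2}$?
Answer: $-106819$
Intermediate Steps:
$y{\left(C,D \right)} = 2 C D$ ($y{\left(C,D \right)} = C 2 D = 2 C D$)
$T{\left(Q,B \right)} = Q + B Q^{2}$ ($T{\left(Q,B \right)} = Q^{2} B + Q = B Q^{2} + Q = Q + B Q^{2}$)
$T{\left(y{\left(V{\left(-1 \right)},15 \right)},-66 \right)} - 47449 = 2 \left(-1\right)^{2} \cdot 15 \left(1 - 66 \cdot 2 \left(-1\right)^{2} \cdot 15\right) - 47449 = 2 \cdot 1 \cdot 15 \left(1 - 66 \cdot 2 \cdot 1 \cdot 15\right) - 47449 = 30 \left(1 - 1980\right) - 47449 = 30 \left(-1979\right) - 47449 = -59370 - 47449 = -106819$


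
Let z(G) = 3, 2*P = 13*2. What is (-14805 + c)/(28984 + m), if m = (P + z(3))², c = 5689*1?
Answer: -53/170 ≈ -0.31176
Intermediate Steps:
P = 13 (P = (13*2)/2 = (½)*26 = 13)
c = 5689
m = 256 (m = (13 + 3)² = 16² = 256)
(-14805 + c)/(28984 + m) = (-14805 + 5689)/(28984 + 256) = -9116/29240 = -9116*1/29240 = -53/170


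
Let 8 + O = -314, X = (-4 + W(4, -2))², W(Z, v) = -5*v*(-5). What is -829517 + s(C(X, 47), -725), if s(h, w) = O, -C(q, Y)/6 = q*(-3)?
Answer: -829839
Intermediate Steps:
W(Z, v) = 25*v
X = 2916 (X = (-4 + 25*(-2))² = (-4 - 50)² = (-54)² = 2916)
C(q, Y) = 18*q (C(q, Y) = -6*q*(-3) = -(-18)*q = 18*q)
O = -322 (O = -8 - 314 = -322)
s(h, w) = -322
-829517 + s(C(X, 47), -725) = -829517 - 322 = -829839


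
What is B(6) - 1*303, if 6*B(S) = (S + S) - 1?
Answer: -1807/6 ≈ -301.17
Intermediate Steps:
B(S) = -⅙ + S/3 (B(S) = ((S + S) - 1)/6 = (2*S - 1)/6 = (-1 + 2*S)/6 = -⅙ + S/3)
B(6) - 1*303 = (-⅙ + (⅓)*6) - 1*303 = (-⅙ + 2) - 303 = 11/6 - 303 = -1807/6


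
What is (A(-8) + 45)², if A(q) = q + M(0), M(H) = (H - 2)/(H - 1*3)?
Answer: 12769/9 ≈ 1418.8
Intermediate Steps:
M(H) = (-2 + H)/(-3 + H) (M(H) = (-2 + H)/(H - 3) = (-2 + H)/(-3 + H))
A(q) = ⅔ + q (A(q) = q + (-2 + 0)/(-3 + 0) = q - 2/(-3) = q - ⅓*(-2) = q + ⅔ = ⅔ + q)
(A(-8) + 45)² = ((⅔ - 8) + 45)² = (-22/3 + 45)² = (113/3)² = 12769/9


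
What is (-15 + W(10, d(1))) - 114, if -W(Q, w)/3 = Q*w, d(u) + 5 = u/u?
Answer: -9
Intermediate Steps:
d(u) = -4 (d(u) = -5 + u/u = -5 + 1 = -4)
W(Q, w) = -3*Q*w
(-15 + W(10, d(1))) - 114 = (-15 - 3*10*(-4)) - 114 = (-15 + 120) - 114 = 105 - 114 = -9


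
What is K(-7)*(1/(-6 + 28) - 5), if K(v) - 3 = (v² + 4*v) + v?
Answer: -1853/22 ≈ -84.227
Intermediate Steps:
K(v) = 3 + v² + 5*v (K(v) = 3 + ((v² + 4*v) + v) = 3 + (v² + 5*v) = 3 + v² + 5*v)
K(-7)*(1/(-6 + 28) - 5) = (3 + (-7)² + 5*(-7))*(1/(-6 + 28) - 5) = (3 + 49 - 35)*(1/22 - 5) = 17*(1/22 - 5) = 17*(-109/22) = -1853/22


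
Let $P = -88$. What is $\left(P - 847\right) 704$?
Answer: $-658240$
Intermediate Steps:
$\left(P - 847\right) 704 = \left(-88 - 847\right) 704 = \left(-935\right) 704 = -658240$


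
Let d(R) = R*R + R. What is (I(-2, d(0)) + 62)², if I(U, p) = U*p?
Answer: 3844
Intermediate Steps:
d(R) = R + R² (d(R) = R² + R = R + R²)
(I(-2, d(0)) + 62)² = (-0*(1 + 0) + 62)² = (-0 + 62)² = (-2*0 + 62)² = (0 + 62)² = 62² = 3844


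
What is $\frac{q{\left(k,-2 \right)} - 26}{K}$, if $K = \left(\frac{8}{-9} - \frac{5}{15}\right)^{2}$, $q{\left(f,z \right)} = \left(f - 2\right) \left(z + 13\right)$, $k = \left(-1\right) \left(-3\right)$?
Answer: $- \frac{1215}{121} \approx -10.041$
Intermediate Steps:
$k = 3$
$q{\left(f,z \right)} = \left(-2 + f\right) \left(13 + z\right)$
$K = \frac{121}{81}$ ($K = \left(8 \left(- \frac{1}{9}\right) - \frac{1}{3}\right)^{2} = \left(- \frac{8}{9} - \frac{1}{3}\right)^{2} = \left(- \frac{11}{9}\right)^{2} = \frac{121}{81} \approx 1.4938$)
$\frac{q{\left(k,-2 \right)} - 26}{K} = \frac{\left(-26 - -4 + 13 \cdot 3 + 3 \left(-2\right)\right) - 26}{\frac{121}{81}} = \left(\left(-26 + 4 + 39 - 6\right) - 26\right) \frac{81}{121} = \left(11 - 26\right) \frac{81}{121} = \left(-15\right) \frac{81}{121} = - \frac{1215}{121}$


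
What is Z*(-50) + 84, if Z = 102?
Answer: -5016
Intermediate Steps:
Z*(-50) + 84 = 102*(-50) + 84 = -5100 + 84 = -5016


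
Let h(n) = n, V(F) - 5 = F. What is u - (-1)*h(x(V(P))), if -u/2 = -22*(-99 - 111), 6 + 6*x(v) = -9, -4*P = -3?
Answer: -18485/2 ≈ -9242.5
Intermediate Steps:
P = ¾ (P = -¼*(-3) = ¾ ≈ 0.75000)
V(F) = 5 + F
x(v) = -5/2 (x(v) = -1 + (⅙)*(-9) = -1 - 3/2 = -5/2)
u = -9240 (u = -(-44)*(-99 - 111) = -(-44)*(-210) = -2*4620 = -9240)
u - (-1)*h(x(V(P))) = -9240 - (-1)*(-5)/2 = -9240 - 1*5/2 = -9240 - 5/2 = -18485/2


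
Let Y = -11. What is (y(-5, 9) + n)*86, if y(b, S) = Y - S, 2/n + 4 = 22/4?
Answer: -4816/3 ≈ -1605.3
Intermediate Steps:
n = 4/3 (n = 2/(-4 + 22/4) = 2/(-4 + 22*(¼)) = 2/(-4 + 11/2) = 2/(3/2) = 2*(⅔) = 4/3 ≈ 1.3333)
y(b, S) = -11 - S
(y(-5, 9) + n)*86 = ((-11 - 1*9) + 4/3)*86 = ((-11 - 9) + 4/3)*86 = (-20 + 4/3)*86 = -56/3*86 = -4816/3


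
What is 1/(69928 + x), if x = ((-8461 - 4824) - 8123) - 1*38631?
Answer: 1/9889 ≈ 0.00010112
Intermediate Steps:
x = -60039 (x = (-13285 - 8123) - 38631 = -21408 - 38631 = -60039)
1/(69928 + x) = 1/(69928 - 60039) = 1/9889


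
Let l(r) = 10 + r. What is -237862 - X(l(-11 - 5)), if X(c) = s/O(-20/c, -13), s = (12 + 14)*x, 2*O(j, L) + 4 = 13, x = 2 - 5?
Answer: -713534/3 ≈ -2.3784e+5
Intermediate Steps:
x = -3
O(j, L) = 9/2 (O(j, L) = -2 + (1/2)*13 = -2 + 13/2 = 9/2)
s = -78 (s = (12 + 14)*(-3) = 26*(-3) = -78)
X(c) = -52/3 (X(c) = -78/9/2 = -78*2/9 = -52/3)
-237862 - X(l(-11 - 5)) = -237862 - 1*(-52/3) = -237862 + 52/3 = -713534/3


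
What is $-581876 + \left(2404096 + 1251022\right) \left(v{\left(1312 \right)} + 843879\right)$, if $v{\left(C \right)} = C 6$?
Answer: $3113249829742$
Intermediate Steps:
$v{\left(C \right)} = 6 C$
$-581876 + \left(2404096 + 1251022\right) \left(v{\left(1312 \right)} + 843879\right) = -581876 + \left(2404096 + 1251022\right) \left(6 \cdot 1312 + 843879\right) = -581876 + 3655118 \left(7872 + 843879\right) = -581876 + 3655118 \cdot 851751 = -581876 + 3113250411618 = 3113249829742$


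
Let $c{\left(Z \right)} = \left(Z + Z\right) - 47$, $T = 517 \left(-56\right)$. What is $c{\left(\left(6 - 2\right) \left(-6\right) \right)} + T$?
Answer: $-29047$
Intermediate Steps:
$T = -28952$
$c{\left(Z \right)} = -47 + 2 Z$ ($c{\left(Z \right)} = 2 Z - 47 = -47 + 2 Z$)
$c{\left(\left(6 - 2\right) \left(-6\right) \right)} + T = \left(-47 + 2 \left(6 - 2\right) \left(-6\right)\right) - 28952 = \left(-47 + 2 \cdot 4 \left(-6\right)\right) - 28952 = \left(-47 + 2 \left(-24\right)\right) - 28952 = \left(-47 - 48\right) - 28952 = -95 - 28952 = -29047$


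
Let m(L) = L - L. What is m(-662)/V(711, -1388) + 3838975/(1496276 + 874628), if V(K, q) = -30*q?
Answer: 3838975/2370904 ≈ 1.6192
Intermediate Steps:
m(L) = 0
m(-662)/V(711, -1388) + 3838975/(1496276 + 874628) = 0/((-30*(-1388))) + 3838975/(1496276 + 874628) = 0/41640 + 3838975/2370904 = 0*(1/41640) + 3838975*(1/2370904) = 0 + 3838975/2370904 = 3838975/2370904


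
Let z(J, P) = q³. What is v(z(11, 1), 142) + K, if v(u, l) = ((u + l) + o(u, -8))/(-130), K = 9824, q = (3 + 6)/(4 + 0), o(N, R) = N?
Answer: 40862567/4160 ≈ 9822.7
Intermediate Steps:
q = 9/4 ≈ 2.2500
z(J, P) = 729/64 (z(J, P) = (9/4)³ = 729/64)
v(u, l) = -u/65 - l/130 (v(u, l) = ((u + l) + u)/(-130) = ((l + u) + u)*(-1/130) = (l + 2*u)*(-1/130) = -u/65 - l/130)
v(z(11, 1), 142) + K = (-1/65*729/64 - 1/130*142) + 9824 = (-729/4160 - 71/65) + 9824 = -5273/4160 + 9824 = 40862567/4160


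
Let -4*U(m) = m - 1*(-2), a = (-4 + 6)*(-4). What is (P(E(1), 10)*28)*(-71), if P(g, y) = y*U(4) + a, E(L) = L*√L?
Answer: 45724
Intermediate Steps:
E(L) = L^(3/2)
a = -8 (a = 2*(-4) = -8)
U(m) = -½ - m/4 (U(m) = -(m - 1*(-2))/4 = -(m + 2)/4 = -(2 + m)/4 = -½ - m/4)
P(g, y) = -8 - 3*y/2 (P(g, y) = y*(-½ - ¼*4) - 8 = y*(-½ - 1) - 8 = y*(-3/2) - 8 = -3*y/2 - 8 = -8 - 3*y/2)
(P(E(1), 10)*28)*(-71) = ((-8 - 3/2*10)*28)*(-71) = ((-8 - 15)*28)*(-71) = -23*28*(-71) = -644*(-71) = 45724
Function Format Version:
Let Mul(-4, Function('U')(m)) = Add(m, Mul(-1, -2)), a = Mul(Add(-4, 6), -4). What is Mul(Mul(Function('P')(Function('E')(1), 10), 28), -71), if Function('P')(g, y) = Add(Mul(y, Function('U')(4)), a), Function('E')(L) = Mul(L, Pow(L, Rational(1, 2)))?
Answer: 45724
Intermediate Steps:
Function('E')(L) = Pow(L, Rational(3, 2))
a = -8 (a = Mul(2, -4) = -8)
Function('U')(m) = Add(Rational(-1, 2), Mul(Rational(-1, 4), m)) (Function('U')(m) = Mul(Rational(-1, 4), Add(m, Mul(-1, -2))) = Mul(Rational(-1, 4), Add(m, 2)) = Mul(Rational(-1, 4), Add(2, m)) = Add(Rational(-1, 2), Mul(Rational(-1, 4), m)))
Function('P')(g, y) = Add(-8, Mul(Rational(-3, 2), y)) (Function('P')(g, y) = Add(Mul(y, Add(Rational(-1, 2), Mul(Rational(-1, 4), 4))), -8) = Add(Mul(y, Add(Rational(-1, 2), -1)), -8) = Add(Mul(y, Rational(-3, 2)), -8) = Add(Mul(Rational(-3, 2), y), -8) = Add(-8, Mul(Rational(-3, 2), y)))
Mul(Mul(Function('P')(Function('E')(1), 10), 28), -71) = Mul(Mul(Add(-8, Mul(Rational(-3, 2), 10)), 28), -71) = Mul(Mul(Add(-8, -15), 28), -71) = Mul(Mul(-23, 28), -71) = Mul(-644, -71) = 45724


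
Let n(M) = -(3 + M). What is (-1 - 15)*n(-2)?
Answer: 16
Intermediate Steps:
n(M) = -3 - M
(-1 - 15)*n(-2) = (-1 - 15)*(-3 - 1*(-2)) = -16*(-3 + 2) = -16*(-1) = 16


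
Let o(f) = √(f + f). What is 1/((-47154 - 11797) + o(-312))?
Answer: -58951/3475221025 - 4*I*√39/3475221025 ≈ -1.6963e-5 - 7.188e-9*I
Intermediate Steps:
o(f) = √2*√f (o(f) = √(2*f) = √2*√f)
1/((-47154 - 11797) + o(-312)) = 1/((-47154 - 11797) + √2*√(-312)) = 1/(-58951 + √2*(2*I*√78)) = 1/(-58951 + 4*I*√39)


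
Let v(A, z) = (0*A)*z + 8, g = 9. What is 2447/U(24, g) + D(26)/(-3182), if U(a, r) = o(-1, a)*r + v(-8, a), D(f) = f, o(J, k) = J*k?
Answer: -3895881/330928 ≈ -11.773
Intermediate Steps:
v(A, z) = 8 (v(A, z) = 0*z + 8 = 0 + 8 = 8)
U(a, r) = 8 - a*r (U(a, r) = (-a)*r + 8 = -a*r + 8 = 8 - a*r)
2447/U(24, g) + D(26)/(-3182) = 2447/(8 - 1*24*9) + 26/(-3182) = 2447/(8 - 216) + 26*(-1/3182) = 2447/(-208) - 13/1591 = 2447*(-1/208) - 13/1591 = -2447/208 - 13/1591 = -3895881/330928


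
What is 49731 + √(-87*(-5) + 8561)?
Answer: 49731 + 2*√2249 ≈ 49826.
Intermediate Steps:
49731 + √(-87*(-5) + 8561) = 49731 + √(435 + 8561) = 49731 + √8996 = 49731 + 2*√2249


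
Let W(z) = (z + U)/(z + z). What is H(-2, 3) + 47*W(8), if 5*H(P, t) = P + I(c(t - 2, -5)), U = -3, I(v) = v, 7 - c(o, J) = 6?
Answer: 1159/80 ≈ 14.488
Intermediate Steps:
c(o, J) = 1 (c(o, J) = 7 - 1*6 = 7 - 6 = 1)
W(z) = (-3 + z)/(2*z) (W(z) = (z - 3)/(z + z) = (-3 + z)/((2*z)) = (-3 + z)*(1/(2*z)) = (-3 + z)/(2*z))
H(P, t) = ⅕ + P/5 (H(P, t) = (P + 1)/5 = (1 + P)/5 = ⅕ + P/5)
H(-2, 3) + 47*W(8) = (⅕ + (⅕)*(-2)) + 47*((½)*(-3 + 8)/8) = (⅕ - ⅖) + 47*((½)*(⅛)*5) = -⅕ + 47*(5/16) = -⅕ + 235/16 = 1159/80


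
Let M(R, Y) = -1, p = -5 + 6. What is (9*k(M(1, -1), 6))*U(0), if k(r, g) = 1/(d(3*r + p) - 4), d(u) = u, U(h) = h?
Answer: 0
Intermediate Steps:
p = 1
k(r, g) = 1/(-3 + 3*r) (k(r, g) = 1/((3*r + 1) - 4) = 1/((1 + 3*r) - 4) = 1/(-3 + 3*r))
(9*k(M(1, -1), 6))*U(0) = (9*(1/(3*(-1 - 1))))*0 = (9*((⅓)/(-2)))*0 = (9*((⅓)*(-½)))*0 = (9*(-⅙))*0 = -3/2*0 = 0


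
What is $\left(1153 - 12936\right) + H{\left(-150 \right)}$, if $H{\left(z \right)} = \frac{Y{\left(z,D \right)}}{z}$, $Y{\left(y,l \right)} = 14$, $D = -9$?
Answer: $- \frac{883732}{75} \approx -11783.0$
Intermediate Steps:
$H{\left(z \right)} = \frac{14}{z}$
$\left(1153 - 12936\right) + H{\left(-150 \right)} = \left(1153 - 12936\right) + \frac{14}{-150} = -11783 + 14 \left(- \frac{1}{150}\right) = -11783 - \frac{7}{75} = - \frac{883732}{75}$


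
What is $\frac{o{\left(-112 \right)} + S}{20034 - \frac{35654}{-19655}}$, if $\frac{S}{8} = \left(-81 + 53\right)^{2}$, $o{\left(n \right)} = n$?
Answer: $\frac{30268700}{98450981} \approx 0.30745$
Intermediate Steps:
$S = 6272$ ($S = 8 \left(-81 + 53\right)^{2} = 8 \left(-28\right)^{2} = 8 \cdot 784 = 6272$)
$\frac{o{\left(-112 \right)} + S}{20034 - \frac{35654}{-19655}} = \frac{-112 + 6272}{20034 - \frac{35654}{-19655}} = \frac{6160}{20034 - - \frac{35654}{19655}} = \frac{6160}{20034 + \frac{35654}{19655}} = \frac{6160}{\frac{393803924}{19655}} = 6160 \cdot \frac{19655}{393803924} = \frac{30268700}{98450981}$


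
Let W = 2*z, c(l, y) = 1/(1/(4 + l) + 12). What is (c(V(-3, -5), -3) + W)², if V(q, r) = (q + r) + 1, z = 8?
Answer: 316969/1225 ≈ 258.75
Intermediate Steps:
V(q, r) = 1 + q + r
c(l, y) = 1/(12 + 1/(4 + l))
W = 16 (W = 2*8 = 16)
(c(V(-3, -5), -3) + W)² = ((4 + (1 - 3 - 5))/(49 + 12*(1 - 3 - 5)) + 16)² = ((4 - 7)/(49 + 12*(-7)) + 16)² = (-3/(49 - 84) + 16)² = (-3/(-35) + 16)² = (-1/35*(-3) + 16)² = (3/35 + 16)² = (563/35)² = 316969/1225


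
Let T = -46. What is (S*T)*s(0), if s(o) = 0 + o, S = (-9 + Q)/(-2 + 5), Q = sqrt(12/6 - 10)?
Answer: 0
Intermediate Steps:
Q = 2*I*sqrt(2) (Q = sqrt(12*(1/6) - 10) = sqrt(2 - 10) = sqrt(-8) = 2*I*sqrt(2) ≈ 2.8284*I)
S = -3 + 2*I*sqrt(2)/3 (S = (-9 + 2*I*sqrt(2))/(-2 + 5) = (-9 + 2*I*sqrt(2))/3 = (-9 + 2*I*sqrt(2))*(1/3) = -3 + 2*I*sqrt(2)/3 ≈ -3.0 + 0.94281*I)
s(o) = o
(S*T)*s(0) = ((-3 + 2*I*sqrt(2)/3)*(-46))*0 = (138 - 92*I*sqrt(2)/3)*0 = 0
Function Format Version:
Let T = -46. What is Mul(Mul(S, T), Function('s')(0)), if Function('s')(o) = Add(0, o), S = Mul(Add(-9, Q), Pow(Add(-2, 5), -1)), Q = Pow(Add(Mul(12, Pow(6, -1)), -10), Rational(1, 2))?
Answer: 0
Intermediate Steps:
Q = Mul(2, I, Pow(2, Rational(1, 2))) (Q = Pow(Add(Mul(12, Rational(1, 6)), -10), Rational(1, 2)) = Pow(Add(2, -10), Rational(1, 2)) = Pow(-8, Rational(1, 2)) = Mul(2, I, Pow(2, Rational(1, 2))) ≈ Mul(2.8284, I))
S = Add(-3, Mul(Rational(2, 3), I, Pow(2, Rational(1, 2)))) (S = Mul(Add(-9, Mul(2, I, Pow(2, Rational(1, 2)))), Pow(Add(-2, 5), -1)) = Mul(Add(-9, Mul(2, I, Pow(2, Rational(1, 2)))), Pow(3, -1)) = Mul(Add(-9, Mul(2, I, Pow(2, Rational(1, 2)))), Rational(1, 3)) = Add(-3, Mul(Rational(2, 3), I, Pow(2, Rational(1, 2)))) ≈ Add(-3.0000, Mul(0.94281, I)))
Function('s')(o) = o
Mul(Mul(S, T), Function('s')(0)) = Mul(Mul(Add(-3, Mul(Rational(2, 3), I, Pow(2, Rational(1, 2)))), -46), 0) = Mul(Add(138, Mul(Rational(-92, 3), I, Pow(2, Rational(1, 2)))), 0) = 0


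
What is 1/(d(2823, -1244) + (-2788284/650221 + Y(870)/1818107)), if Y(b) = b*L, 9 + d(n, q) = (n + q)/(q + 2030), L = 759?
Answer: -929186682394542/10143101622510253 ≈ -0.091608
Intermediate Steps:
d(n, q) = -9 + (n + q)/(2030 + q) (d(n, q) = -9 + (n + q)/(q + 2030) = -9 + (n + q)/(2030 + q))
Y(b) = 759*b (Y(b) = b*759 = 759*b)
1/(d(2823, -1244) + (-2788284/650221 + Y(870)/1818107)) = 1/((-18270 + 2823 - 8*(-1244))/(2030 - 1244) + (-2788284/650221 + (759*870)/1818107)) = 1/((-18270 + 2823 + 9952)/786 + (-2788284*1/650221 + 660330*(1/1818107))) = 1/((1/786)*(-5495) + (-2788284/650221 + 660330/1818107)) = 1/(-5495/786 - 4640038225458/1182171351647) = 1/(-10143101622510253/929186682394542) = -929186682394542/10143101622510253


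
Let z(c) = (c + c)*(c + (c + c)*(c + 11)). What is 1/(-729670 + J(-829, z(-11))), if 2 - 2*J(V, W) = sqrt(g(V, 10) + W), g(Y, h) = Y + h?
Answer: -2918676/2129667398821 + 2*I*sqrt(577)/2129667398821 ≈ -1.3705e-6 + 2.2558e-11*I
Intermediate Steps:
z(c) = 2*c*(c + 2*c*(11 + c)) (z(c) = (2*c)*(c + (2*c)*(11 + c)) = (2*c)*(c + 2*c*(11 + c)) = 2*c*(c + 2*c*(11 + c)))
J(V, W) = 1 - sqrt(10 + V + W)/2 (J(V, W) = 1 - sqrt((V + 10) + W)/2 = 1 - sqrt((10 + V) + W)/2 = 1 - sqrt(10 + V + W)/2)
1/(-729670 + J(-829, z(-11))) = 1/(-729670 + (1 - sqrt(10 - 829 + (-11)**2*(46 + 4*(-11)))/2)) = 1/(-729670 + (1 - sqrt(10 - 829 + 121*(46 - 44))/2)) = 1/(-729670 + (1 - sqrt(10 - 829 + 121*2)/2)) = 1/(-729670 + (1 - sqrt(10 - 829 + 242)/2)) = 1/(-729670 + (1 - I*sqrt(577)/2)) = 1/(-729669 - I*sqrt(577)/2)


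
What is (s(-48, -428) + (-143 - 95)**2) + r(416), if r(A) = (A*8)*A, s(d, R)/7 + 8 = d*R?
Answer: 1584844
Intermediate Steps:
s(d, R) = -56 + 7*R*d (s(d, R) = -56 + 7*(d*R) = -56 + 7*(R*d) = -56 + 7*R*d)
r(A) = 8*A**2 (r(A) = (8*A)*A = 8*A**2)
(s(-48, -428) + (-143 - 95)**2) + r(416) = ((-56 + 7*(-428)*(-48)) + (-143 - 95)**2) + 8*416**2 = ((-56 + 143808) + (-238)**2) + 8*173056 = (143752 + 56644) + 1384448 = 200396 + 1384448 = 1584844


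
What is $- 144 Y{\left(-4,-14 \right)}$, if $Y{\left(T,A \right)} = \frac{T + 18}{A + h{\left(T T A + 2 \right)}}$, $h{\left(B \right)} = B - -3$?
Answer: $\frac{2016}{233} \approx 8.6524$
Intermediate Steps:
$h{\left(B \right)} = 3 + B$ ($h{\left(B \right)} = B + 3 = 3 + B$)
$Y{\left(T,A \right)} = \frac{18 + T}{5 + A + A T^{2}}$ ($Y{\left(T,A \right)} = \frac{T + 18}{A + \left(3 + \left(T T A + 2\right)\right)} = \frac{18 + T}{A + \left(3 + \left(T^{2} A + 2\right)\right)} = \frac{18 + T}{A + \left(3 + \left(A T^{2} + 2\right)\right)} = \frac{18 + T}{A + \left(3 + \left(2 + A T^{2}\right)\right)} = \frac{18 + T}{A + \left(5 + A T^{2}\right)} = \frac{18 + T}{5 + A + A T^{2}}$)
$- 144 Y{\left(-4,-14 \right)} = - 144 \frac{18 - 4}{5 - 14 - 14 \left(-4\right)^{2}} = - 144 \frac{1}{5 - 14 - 224} \cdot 14 = - 144 \frac{1}{-233} \cdot 14 = - 144 \left(\left(- \frac{1}{233}\right) 14\right) = \left(-144\right) \left(- \frac{14}{233}\right) = \frac{2016}{233}$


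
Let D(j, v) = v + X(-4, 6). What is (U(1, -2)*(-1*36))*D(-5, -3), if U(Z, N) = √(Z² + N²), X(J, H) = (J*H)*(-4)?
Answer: -3348*√5 ≈ -7486.4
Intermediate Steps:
X(J, H) = -4*H*J (X(J, H) = (H*J)*(-4) = -4*H*J)
D(j, v) = 96 + v (D(j, v) = v - 4*6*(-4) = v + 96 = 96 + v)
U(Z, N) = √(N² + Z²)
(U(1, -2)*(-1*36))*D(-5, -3) = (√((-2)² + 1²)*(-1*36))*(96 - 3) = (√(4 + 1)*(-36))*93 = (√5*(-36))*93 = -36*√5*93 = -3348*√5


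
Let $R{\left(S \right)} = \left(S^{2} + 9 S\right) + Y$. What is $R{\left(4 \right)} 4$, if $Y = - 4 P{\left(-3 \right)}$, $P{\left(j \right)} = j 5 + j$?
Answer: $496$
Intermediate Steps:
$P{\left(j \right)} = 6 j$ ($P{\left(j \right)} = 5 j + j = 6 j$)
$Y = 72$ ($Y = - 4 \cdot 6 \left(-3\right) = \left(-4\right) \left(-18\right) = 72$)
$R{\left(S \right)} = 72 + S^{2} + 9 S$ ($R{\left(S \right)} = \left(S^{2} + 9 S\right) + 72 = 72 + S^{2} + 9 S$)
$R{\left(4 \right)} 4 = \left(72 + 4^{2} + 9 \cdot 4\right) 4 = \left(72 + 16 + 36\right) 4 = 124 \cdot 4 = 496$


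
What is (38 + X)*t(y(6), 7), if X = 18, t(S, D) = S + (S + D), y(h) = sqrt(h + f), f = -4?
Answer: 392 + 112*sqrt(2) ≈ 550.39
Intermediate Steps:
y(h) = sqrt(-4 + h) (y(h) = sqrt(h - 4) = sqrt(-4 + h))
t(S, D) = D + 2*S (t(S, D) = S + (D + S) = D + 2*S)
(38 + X)*t(y(6), 7) = (38 + 18)*(7 + 2*sqrt(-4 + 6)) = 56*(7 + 2*sqrt(2)) = 392 + 112*sqrt(2)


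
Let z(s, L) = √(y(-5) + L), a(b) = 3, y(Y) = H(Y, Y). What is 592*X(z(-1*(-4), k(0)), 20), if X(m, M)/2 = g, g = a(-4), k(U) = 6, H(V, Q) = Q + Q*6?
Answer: 3552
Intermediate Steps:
H(V, Q) = 7*Q (H(V, Q) = Q + 6*Q = 7*Q)
y(Y) = 7*Y
g = 3
z(s, L) = √(-35 + L) (z(s, L) = √(7*(-5) + L) = √(-35 + L))
X(m, M) = 6 (X(m, M) = 2*3 = 6)
592*X(z(-1*(-4), k(0)), 20) = 592*6 = 3552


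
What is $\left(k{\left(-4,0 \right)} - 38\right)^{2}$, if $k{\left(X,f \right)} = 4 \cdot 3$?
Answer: $676$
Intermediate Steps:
$k{\left(X,f \right)} = 12$
$\left(k{\left(-4,0 \right)} - 38\right)^{2} = \left(12 - 38\right)^{2} = \left(-26\right)^{2} = 676$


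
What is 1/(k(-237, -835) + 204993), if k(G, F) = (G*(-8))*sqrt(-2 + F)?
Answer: 22777/5003443449 - 632*I*sqrt(93)/5003443449 ≈ 4.5523e-6 - 1.2181e-6*I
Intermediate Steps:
k(G, F) = -8*G*sqrt(-2 + F) (k(G, F) = (-8*G)*sqrt(-2 + F) = -8*G*sqrt(-2 + F))
1/(k(-237, -835) + 204993) = 1/(-8*(-237)*sqrt(-2 - 835) + 204993) = 1/(-8*(-237)*sqrt(-837) + 204993) = 1/(-8*(-237)*3*I*sqrt(93) + 204993) = 1/(5688*I*sqrt(93) + 204993) = 1/(204993 + 5688*I*sqrt(93))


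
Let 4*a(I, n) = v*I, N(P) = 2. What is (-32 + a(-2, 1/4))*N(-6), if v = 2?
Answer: -66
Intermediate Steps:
a(I, n) = I/2 (a(I, n) = (2*I)/4 = I/2)
(-32 + a(-2, 1/4))*N(-6) = (-32 + (1/2)*(-2))*2 = (-32 - 1)*2 = -33*2 = -66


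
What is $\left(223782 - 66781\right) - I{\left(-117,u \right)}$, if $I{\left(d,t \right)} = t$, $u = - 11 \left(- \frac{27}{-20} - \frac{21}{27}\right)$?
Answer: $\frac{28261313}{180} \approx 1.5701 \cdot 10^{5}$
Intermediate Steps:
$u = - \frac{1133}{180}$ ($u = - 11 \left(\left(-27\right) \left(- \frac{1}{20}\right) - \frac{7}{9}\right) = - 11 \left(\frac{27}{20} - \frac{7}{9}\right) = \left(-11\right) \frac{103}{180} = - \frac{1133}{180} \approx -6.2944$)
$\left(223782 - 66781\right) - I{\left(-117,u \right)} = \left(223782 - 66781\right) - - \frac{1133}{180} = 157001 + \frac{1133}{180} = \frac{28261313}{180}$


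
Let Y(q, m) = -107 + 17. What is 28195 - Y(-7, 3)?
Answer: 28285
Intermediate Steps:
Y(q, m) = -90
28195 - Y(-7, 3) = 28195 - 1*(-90) = 28195 + 90 = 28285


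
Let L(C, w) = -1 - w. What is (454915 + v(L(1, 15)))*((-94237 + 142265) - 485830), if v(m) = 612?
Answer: -199430631654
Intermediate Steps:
(454915 + v(L(1, 15)))*((-94237 + 142265) - 485830) = (454915 + 612)*((-94237 + 142265) - 485830) = 455527*(48028 - 485830) = 455527*(-437802) = -199430631654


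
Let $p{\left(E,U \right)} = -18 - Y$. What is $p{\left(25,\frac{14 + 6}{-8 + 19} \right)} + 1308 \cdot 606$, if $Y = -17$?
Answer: $792647$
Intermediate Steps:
$p{\left(E,U \right)} = -1$ ($p{\left(E,U \right)} = -18 - -17 = -18 + 17 = -1$)
$p{\left(25,\frac{14 + 6}{-8 + 19} \right)} + 1308 \cdot 606 = -1 + 1308 \cdot 606 = -1 + 792648 = 792647$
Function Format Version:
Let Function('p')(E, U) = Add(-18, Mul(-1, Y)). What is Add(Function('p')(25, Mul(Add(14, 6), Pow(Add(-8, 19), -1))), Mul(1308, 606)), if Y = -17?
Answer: 792647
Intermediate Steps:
Function('p')(E, U) = -1 (Function('p')(E, U) = Add(-18, Mul(-1, -17)) = Add(-18, 17) = -1)
Add(Function('p')(25, Mul(Add(14, 6), Pow(Add(-8, 19), -1))), Mul(1308, 606)) = Add(-1, Mul(1308, 606)) = Add(-1, 792648) = 792647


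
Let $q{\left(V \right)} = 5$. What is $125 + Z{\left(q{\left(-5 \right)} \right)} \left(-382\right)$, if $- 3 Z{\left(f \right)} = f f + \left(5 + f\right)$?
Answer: $\frac{13745}{3} \approx 4581.7$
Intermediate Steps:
$Z{\left(f \right)} = - \frac{5}{3} - \frac{f}{3} - \frac{f^{2}}{3}$ ($Z{\left(f \right)} = - \frac{f f + \left(5 + f\right)}{3} = - \frac{f^{2} + \left(5 + f\right)}{3} = - \frac{5 + f + f^{2}}{3} = - \frac{5}{3} - \frac{f}{3} - \frac{f^{2}}{3}$)
$125 + Z{\left(q{\left(-5 \right)} \right)} \left(-382\right) = 125 + \left(- \frac{5}{3} - \frac{5}{3} - \frac{5^{2}}{3}\right) \left(-382\right) = 125 + \left(- \frac{5}{3} - \frac{5}{3} - \frac{25}{3}\right) \left(-382\right) = 125 - - \frac{13370}{3} = 125 + \frac{13370}{3} = \frac{13745}{3}$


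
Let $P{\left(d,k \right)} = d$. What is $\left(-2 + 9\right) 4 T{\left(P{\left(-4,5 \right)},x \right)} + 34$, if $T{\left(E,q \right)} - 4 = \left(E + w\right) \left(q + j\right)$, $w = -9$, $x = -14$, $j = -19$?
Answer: $12158$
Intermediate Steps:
$T{\left(E,q \right)} = 4 + \left(-19 + q\right) \left(-9 + E\right)$ ($T{\left(E,q \right)} = 4 + \left(E - 9\right) \left(q - 19\right) = 4 + \left(-9 + E\right) \left(-19 + q\right) = 4 + \left(-19 + q\right) \left(-9 + E\right)$)
$\left(-2 + 9\right) 4 T{\left(P{\left(-4,5 \right)},x \right)} + 34 = \left(-2 + 9\right) 4 \left(175 - -76 - -126 - -56\right) + 34 = 7 \cdot 4 \left(175 + 76 + 126 + 56\right) + 34 = 28 \cdot 433 + 34 = 12124 + 34 = 12158$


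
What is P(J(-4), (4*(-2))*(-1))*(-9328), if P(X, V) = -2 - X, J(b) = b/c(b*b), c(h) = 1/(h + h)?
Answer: -1175328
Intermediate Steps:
c(h) = 1/(2*h)
J(b) = 2*b³ (J(b) = b/((1/(2*((b*b))))) = b/((1/(2*(b²)))) = b/((1/(2*b²))) = b*(2*b²) = 2*b³)
P(J(-4), (4*(-2))*(-1))*(-9328) = (-2 - 2*(-4)³)*(-9328) = (-2 - 2*(-64))*(-9328) = (-2 - 1*(-128))*(-9328) = (-2 + 128)*(-9328) = 126*(-9328) = -1175328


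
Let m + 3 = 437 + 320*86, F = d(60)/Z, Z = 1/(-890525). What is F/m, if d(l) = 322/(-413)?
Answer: 20482075/824643 ≈ 24.837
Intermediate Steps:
Z = -1/890525 ≈ -1.1229e-6
d(l) = -46/59 (d(l) = 322*(-1/413) = -46/59)
F = 40964150/59 (F = -46/(59*(-1/890525)) = -46/59*(-890525) = 40964150/59 ≈ 6.9431e+5)
m = 27954 (m = -3 + (437 + 320*86) = -3 + (437 + 27520) = -3 + 27957 = 27954)
F/m = (40964150/59)/27954 = (40964150/59)*(1/27954) = 20482075/824643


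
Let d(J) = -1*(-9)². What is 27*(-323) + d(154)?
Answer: -8802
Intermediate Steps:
d(J) = -81 (d(J) = -1*81 = -81)
27*(-323) + d(154) = 27*(-323) - 81 = -8721 - 81 = -8802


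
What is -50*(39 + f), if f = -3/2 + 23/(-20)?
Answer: -3635/2 ≈ -1817.5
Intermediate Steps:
f = -53/20 (f = -3*1/2 + 23*(-1/20) = -3/2 - 23/20 = -53/20 ≈ -2.6500)
-50*(39 + f) = -50*(39 - 53/20) = -50*727/20 = -3635/2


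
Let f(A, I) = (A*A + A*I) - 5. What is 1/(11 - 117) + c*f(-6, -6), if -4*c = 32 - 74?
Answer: 37285/53 ≈ 703.49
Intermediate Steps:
c = 21/2 (c = -(32 - 74)/4 = -¼*(-42) = 21/2 ≈ 10.500)
f(A, I) = -5 + A² + A*I (f(A, I) = (A² + A*I) - 5 = -5 + A² + A*I)
1/(11 - 117) + c*f(-6, -6) = 1/(11 - 117) + 21*(-5 + (-6)² - 6*(-6))/2 = 1/(-106) + 21*(-5 + 36 + 36)/2 = -1/106 + (21/2)*67 = -1/106 + 1407/2 = 37285/53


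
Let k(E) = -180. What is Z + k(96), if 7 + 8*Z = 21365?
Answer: 9959/4 ≈ 2489.8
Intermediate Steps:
Z = 10679/4 (Z = -7/8 + (⅛)*21365 = -7/8 + 21365/8 = 10679/4 ≈ 2669.8)
Z + k(96) = 10679/4 - 180 = 9959/4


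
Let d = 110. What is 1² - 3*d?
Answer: -329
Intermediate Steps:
1² - 3*d = 1² - 3*110 = 1 - 330 = -329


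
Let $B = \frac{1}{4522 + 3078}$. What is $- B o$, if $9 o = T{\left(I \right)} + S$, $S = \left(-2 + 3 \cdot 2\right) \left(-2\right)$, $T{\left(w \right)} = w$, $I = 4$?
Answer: $\frac{1}{17100} \approx 5.848 \cdot 10^{-5}$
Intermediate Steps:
$B = \frac{1}{7600} \approx 0.00013158$
$S = -8$ ($S = \left(-2 + 6\right) \left(-2\right) = 4 \left(-2\right) = -8$)
$o = - \frac{4}{9}$ ($o = \frac{4 - 8}{9} = \frac{1}{9} \left(-4\right) = - \frac{4}{9} \approx -0.44444$)
$- B o = \left(-1\right) \frac{1}{7600} \left(- \frac{4}{9}\right) = \left(- \frac{1}{7600}\right) \left(- \frac{4}{9}\right) = \frac{1}{17100}$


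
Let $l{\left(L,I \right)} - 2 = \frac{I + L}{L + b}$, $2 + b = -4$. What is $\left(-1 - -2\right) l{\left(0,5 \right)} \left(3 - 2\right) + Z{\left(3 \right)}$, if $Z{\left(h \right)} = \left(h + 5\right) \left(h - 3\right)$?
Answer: $\frac{7}{6} \approx 1.1667$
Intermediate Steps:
$b = -6$ ($b = -2 - 4 = -6$)
$l{\left(L,I \right)} = 2 + \frac{I + L}{-6 + L}$ ($l{\left(L,I \right)} = 2 + \frac{I + L}{L - 6} = 2 + \frac{I + L}{-6 + L}$)
$Z{\left(h \right)} = \left(-3 + h\right) \left(5 + h\right)$ ($Z{\left(h \right)} = \left(5 + h\right) \left(-3 + h\right) = \left(-3 + h\right) \left(5 + h\right)$)
$\left(-1 - -2\right) l{\left(0,5 \right)} \left(3 - 2\right) + Z{\left(3 \right)} = \left(-1 - -2\right) \frac{-12 + 5 + 3 \cdot 0}{-6 + 0} \left(3 - 2\right) + \left(-15 + 3^{2} + 2 \cdot 3\right) = \left(-1 + 2\right) \frac{-12 + 5 + 0}{-6} \cdot 1 + \left(-15 + 9 + 6\right) = 1 \left(- \frac{1}{6}\right) \left(-7\right) 1 + 0 = 1 \cdot \frac{7}{6} \cdot 1 + 0 = 1 \cdot \frac{7}{6} + 0 = \frac{7}{6} + 0 = \frac{7}{6}$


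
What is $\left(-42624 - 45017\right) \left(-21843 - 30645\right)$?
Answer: $4600100808$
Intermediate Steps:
$\left(-42624 - 45017\right) \left(-21843 - 30645\right) = \left(-87641\right) \left(-52488\right) = 4600100808$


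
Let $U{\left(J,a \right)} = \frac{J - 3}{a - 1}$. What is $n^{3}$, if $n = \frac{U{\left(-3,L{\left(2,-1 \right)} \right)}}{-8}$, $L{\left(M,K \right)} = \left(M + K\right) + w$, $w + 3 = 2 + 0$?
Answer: $- \frac{27}{64} \approx -0.42188$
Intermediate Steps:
$w = -1$ ($w = -3 + \left(2 + 0\right) = -3 + 2 = -1$)
$L{\left(M,K \right)} = -1 + K + M$ ($L{\left(M,K \right)} = \left(M + K\right) - 1 = \left(K + M\right) - 1 = -1 + K + M$)
$U{\left(J,a \right)} = \frac{-3 + J}{-1 + a}$
$n = - \frac{3}{4}$ ($n = \frac{\frac{1}{-1 - 0} \left(-3 - 3\right)}{-8} = \frac{1}{-1 + 0} \left(-6\right) \left(- \frac{1}{8}\right) = \frac{1}{-1} \left(-6\right) \left(- \frac{1}{8}\right) = \left(-1\right) \left(-6\right) \left(- \frac{1}{8}\right) = 6 \left(- \frac{1}{8}\right) = - \frac{3}{4} \approx -0.75$)
$n^{3} = \left(- \frac{3}{4}\right)^{3} = - \frac{27}{64}$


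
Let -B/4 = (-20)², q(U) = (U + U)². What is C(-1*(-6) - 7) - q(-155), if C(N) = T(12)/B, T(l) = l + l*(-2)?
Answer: -38439997/400 ≈ -96100.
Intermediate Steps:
T(l) = -l (T(l) = l - 2*l = -l)
q(U) = 4*U² (q(U) = (2*U)² = 4*U²)
B = -1600 (B = -4*(-20)² = -4*400 = -1600)
C(N) = 3/400 (C(N) = -1*12/(-1600) = -12*(-1/1600) = 3/400)
C(-1*(-6) - 7) - q(-155) = 3/400 - 4*(-155)² = 3/400 - 4*24025 = 3/400 - 1*96100 = 3/400 - 96100 = -38439997/400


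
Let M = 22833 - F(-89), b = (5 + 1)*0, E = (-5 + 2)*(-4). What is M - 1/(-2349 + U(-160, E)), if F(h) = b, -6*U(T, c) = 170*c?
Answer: 61397938/2689 ≈ 22833.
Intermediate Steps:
E = 12 (E = -3*(-4) = 12)
b = 0 (b = 6*0 = 0)
U(T, c) = -85*c/3
F(h) = 0
M = 22833 (M = 22833 - 1*0 = 22833 + 0 = 22833)
M - 1/(-2349 + U(-160, E)) = 22833 - 1/(-2349 - 85/3*12) = 22833 - 1/(-2349 - 340) = 22833 - 1/(-2689) = 22833 - 1*(-1/2689) = 22833 + 1/2689 = 61397938/2689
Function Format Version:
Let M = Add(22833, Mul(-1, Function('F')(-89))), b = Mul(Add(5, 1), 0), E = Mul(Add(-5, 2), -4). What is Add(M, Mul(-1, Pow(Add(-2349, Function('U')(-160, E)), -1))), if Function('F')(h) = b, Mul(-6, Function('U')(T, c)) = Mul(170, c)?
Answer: Rational(61397938, 2689) ≈ 22833.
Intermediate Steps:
E = 12 (E = Mul(-3, -4) = 12)
b = 0 (b = Mul(6, 0) = 0)
Function('U')(T, c) = Mul(Rational(-85, 3), c) (Function('U')(T, c) = Mul(Rational(-1, 6), Mul(170, c)) = Mul(Rational(-85, 3), c))
Function('F')(h) = 0
M = 22833 (M = Add(22833, Mul(-1, 0)) = Add(22833, 0) = 22833)
Add(M, Mul(-1, Pow(Add(-2349, Function('U')(-160, E)), -1))) = Add(22833, Mul(-1, Pow(Add(-2349, Mul(Rational(-85, 3), 12)), -1))) = Add(22833, Mul(-1, Pow(Add(-2349, -340), -1))) = Add(22833, Mul(-1, Pow(-2689, -1))) = Add(22833, Mul(-1, Rational(-1, 2689))) = Add(22833, Rational(1, 2689)) = Rational(61397938, 2689)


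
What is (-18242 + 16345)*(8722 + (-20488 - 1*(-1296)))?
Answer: 19861590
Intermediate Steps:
(-18242 + 16345)*(8722 + (-20488 - 1*(-1296))) = -1897*(8722 + (-20488 + 1296)) = -1897*(8722 - 19192) = -1897*(-10470) = 19861590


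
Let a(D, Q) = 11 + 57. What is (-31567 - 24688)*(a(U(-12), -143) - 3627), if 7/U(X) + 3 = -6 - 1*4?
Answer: 200211545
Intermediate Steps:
U(X) = -7/13 (U(X) = 7/(-3 + (-6 - 1*4)) = 7/(-3 + (-6 - 4)) = 7/(-3 - 10) = 7/(-13) = 7*(-1/13) = -7/13)
a(D, Q) = 68
(-31567 - 24688)*(a(U(-12), -143) - 3627) = (-31567 - 24688)*(68 - 3627) = -56255*(-3559) = 200211545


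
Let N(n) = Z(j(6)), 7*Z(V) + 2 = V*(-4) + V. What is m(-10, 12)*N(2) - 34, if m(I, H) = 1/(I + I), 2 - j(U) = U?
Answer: -477/14 ≈ -34.071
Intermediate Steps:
j(U) = 2 - U
Z(V) = -2/7 - 3*V/7 (Z(V) = -2/7 + (V*(-4) + V)/7 = -2/7 + (-4*V + V)/7 = -2/7 + (-3*V)/7 = -2/7 - 3*V/7)
m(I, H) = 1/(2*I)
N(n) = 10/7 (N(n) = -2/7 - 3*(2 - 1*6)/7 = -2/7 - 3*(2 - 6)/7 = -2/7 - 3/7*(-4) = -2/7 + 12/7 = 10/7)
m(-10, 12)*N(2) - 34 = ((½)/(-10))*(10/7) - 34 = ((½)*(-⅒))*(10/7) - 34 = -1/20*10/7 - 34 = -1/14 - 34 = -477/14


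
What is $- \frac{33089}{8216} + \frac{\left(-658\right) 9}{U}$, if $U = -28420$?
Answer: $- \frac{31847651}{8339240} \approx -3.819$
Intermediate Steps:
$- \frac{33089}{8216} + \frac{\left(-658\right) 9}{U} = - \frac{33089}{8216} + \frac{\left(-658\right) 9}{-28420} = \left(-33089\right) \frac{1}{8216} - - \frac{423}{2030} = - \frac{33089}{8216} + \frac{423}{2030} = - \frac{31847651}{8339240}$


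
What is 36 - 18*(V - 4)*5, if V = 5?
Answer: -54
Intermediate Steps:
36 - 18*(V - 4)*5 = 36 - 18*(5 - 4)*5 = 36 - 18*5 = 36 - 90 = -54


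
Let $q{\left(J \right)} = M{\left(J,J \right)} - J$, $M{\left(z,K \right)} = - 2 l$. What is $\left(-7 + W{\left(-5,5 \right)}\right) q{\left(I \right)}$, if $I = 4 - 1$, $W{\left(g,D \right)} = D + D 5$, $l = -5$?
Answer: $161$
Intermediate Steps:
$W{\left(g,D \right)} = 6 D$ ($W{\left(g,D \right)} = D + 5 D = 6 D$)
$I = 3$
$M{\left(z,K \right)} = 10$ ($M{\left(z,K \right)} = \left(-2\right) \left(-5\right) = 10$)
$q{\left(J \right)} = 10 - J$
$\left(-7 + W{\left(-5,5 \right)}\right) q{\left(I \right)} = \left(-7 + 6 \cdot 5\right) \left(10 - 3\right) = \left(-7 + 30\right) \left(10 - 3\right) = 23 \cdot 7 = 161$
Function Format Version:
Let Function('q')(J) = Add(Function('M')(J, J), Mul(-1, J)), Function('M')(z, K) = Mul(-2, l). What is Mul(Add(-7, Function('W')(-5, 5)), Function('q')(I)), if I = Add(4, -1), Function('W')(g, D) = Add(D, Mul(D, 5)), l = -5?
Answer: 161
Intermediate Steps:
Function('W')(g, D) = Mul(6, D) (Function('W')(g, D) = Add(D, Mul(5, D)) = Mul(6, D))
I = 3
Function('M')(z, K) = 10 (Function('M')(z, K) = Mul(-2, -5) = 10)
Function('q')(J) = Add(10, Mul(-1, J))
Mul(Add(-7, Function('W')(-5, 5)), Function('q')(I)) = Mul(Add(-7, Mul(6, 5)), Add(10, Mul(-1, 3))) = Mul(Add(-7, 30), Add(10, -3)) = Mul(23, 7) = 161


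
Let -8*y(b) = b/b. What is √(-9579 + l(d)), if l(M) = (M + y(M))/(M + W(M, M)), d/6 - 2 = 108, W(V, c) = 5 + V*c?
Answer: I*√29170295745998530/1745060 ≈ 97.872*I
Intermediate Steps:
d = 660 (d = 12 + 6*108 = 12 + 648 = 660)
y(b) = -⅛ (y(b) = -b/(8*b) = -⅛*1 = -⅛)
l(M) = (-⅛ + M)/(5 + M + M²) (l(M) = (M - ⅛)/(M + (5 + M*M)) = (-⅛ + M)/(M + (5 + M²)) = (-⅛ + M)/(5 + M + M²))
√(-9579 + l(d)) = √(-9579 + (-⅛ + 660)/(5 + 660 + 660²)) = √(-9579 + (5279/8)/(5 + 660 + 435600)) = √(-9579 + (5279/8)/436265) = √(-9579 + (1/436265)*(5279/8)) = √(-9579 + 5279/3490120) = √(-33431854201/3490120) = I*√29170295745998530/1745060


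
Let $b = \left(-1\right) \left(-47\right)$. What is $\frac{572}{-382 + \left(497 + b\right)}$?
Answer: $\frac{286}{81} \approx 3.5309$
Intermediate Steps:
$b = 47$
$\frac{572}{-382 + \left(497 + b\right)} = \frac{572}{-382 + \left(497 + 47\right)} = \frac{572}{-382 + 544} = \frac{572}{162} = 572 \cdot \frac{1}{162} = \frac{286}{81}$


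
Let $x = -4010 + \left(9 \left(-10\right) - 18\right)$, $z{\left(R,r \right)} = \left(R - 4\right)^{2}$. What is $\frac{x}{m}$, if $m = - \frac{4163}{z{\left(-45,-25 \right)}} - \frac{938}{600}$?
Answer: $\frac{2966195400}{2374969} \approx 1248.9$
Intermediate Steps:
$z{\left(R,r \right)} = \left(-4 + R\right)^{2}$
$x = -4118$ ($x = -4010 - 108 = -4118$)
$m = - \frac{2374969}{720300}$ ($m = - \frac{4163}{\left(-4 - 45\right)^{2}} - \frac{938}{600} = - \frac{4163}{\left(-49\right)^{2}} - \frac{469}{300} = - \frac{4163}{2401} - \frac{469}{300} = - \frac{2374969}{720300} \approx -3.2972$)
$\frac{x}{m} = - \frac{4118}{- \frac{2374969}{720300}} = \left(-4118\right) \left(- \frac{720300}{2374969}\right) = \frac{2966195400}{2374969}$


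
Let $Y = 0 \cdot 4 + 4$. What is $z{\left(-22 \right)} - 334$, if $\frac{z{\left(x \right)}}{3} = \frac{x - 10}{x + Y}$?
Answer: $- \frac{986}{3} \approx -328.67$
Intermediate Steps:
$Y = 4$ ($Y = 0 + 4 = 4$)
$z{\left(x \right)} = \frac{3 \left(-10 + x\right)}{4 + x}$ ($z{\left(x \right)} = 3 \frac{x - 10}{x + 4} = 3 \frac{-10 + x}{4 + x} = \frac{3 \left(-10 + x\right)}{4 + x}$)
$z{\left(-22 \right)} - 334 = \frac{3 \left(-10 - 22\right)}{4 - 22} - 334 = 3 \frac{1}{-18} \left(-32\right) - 334 = 3 \left(- \frac{1}{18}\right) \left(-32\right) - 334 = \frac{16}{3} - 334 = - \frac{986}{3}$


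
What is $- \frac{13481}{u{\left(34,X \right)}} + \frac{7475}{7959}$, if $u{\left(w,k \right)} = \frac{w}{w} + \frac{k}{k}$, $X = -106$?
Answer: $- \frac{107280329}{15918} \approx -6739.6$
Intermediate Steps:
$u{\left(w,k \right)} = 2$ ($u{\left(w,k \right)} = 1 + 1 = 2$)
$- \frac{13481}{u{\left(34,X \right)}} + \frac{7475}{7959} = - \frac{13481}{2} + \frac{7475}{7959} = - \frac{107280329}{15918}$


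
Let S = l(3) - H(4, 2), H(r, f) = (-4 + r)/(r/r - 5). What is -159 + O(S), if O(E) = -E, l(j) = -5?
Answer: -154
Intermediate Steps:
H(r, f) = 1 - r/4 (H(r, f) = (-4 + r)/(1 - 5) = (-4 + r)/(-4) = (-4 + r)*(-1/4) = 1 - r/4)
S = -5 (S = -5 - (1 - 1/4*4) = -5 - (1 - 1) = -5 - 1*0 = -5 + 0 = -5)
-159 + O(S) = -159 - 1*(-5) = -159 + 5 = -154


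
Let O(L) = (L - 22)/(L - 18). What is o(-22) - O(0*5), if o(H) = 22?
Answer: 187/9 ≈ 20.778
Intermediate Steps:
O(L) = (-22 + L)/(-18 + L)
o(-22) - O(0*5) = 22 - (-22 + 0*5)/(-18 + 0*5) = 22 - (-22 + 0)/(-18 + 0) = 22 - (-22)/(-18) = 22 - (-1)*(-22)/18 = 22 - 1*11/9 = 22 - 11/9 = 187/9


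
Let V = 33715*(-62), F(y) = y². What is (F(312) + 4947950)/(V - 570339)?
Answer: -5045294/2660669 ≈ -1.8962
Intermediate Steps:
V = -2090330
(F(312) + 4947950)/(V - 570339) = (312² + 4947950)/(-2090330 - 570339) = (97344 + 4947950)/(-2660669) = 5045294*(-1/2660669) = -5045294/2660669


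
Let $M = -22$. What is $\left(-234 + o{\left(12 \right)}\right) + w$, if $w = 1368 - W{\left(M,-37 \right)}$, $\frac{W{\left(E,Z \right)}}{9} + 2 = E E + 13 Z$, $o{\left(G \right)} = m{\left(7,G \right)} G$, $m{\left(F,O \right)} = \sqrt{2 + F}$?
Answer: $1161$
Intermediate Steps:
$o{\left(G \right)} = 3 G$ ($o{\left(G \right)} = \sqrt{2 + 7} G = \sqrt{9} G = 3 G$)
$W{\left(E,Z \right)} = -18 + 9 E^{2} + 117 Z$ ($W{\left(E,Z \right)} = -18 + 9 \left(E E + 13 Z\right) = -18 + 9 \left(E^{2} + 13 Z\right) = -18 + \left(9 E^{2} + 117 Z\right) = -18 + 9 E^{2} + 117 Z$)
$w = 1359$ ($w = 1368 - \left(-18 + 9 \left(-22\right)^{2} + 117 \left(-37\right)\right) = 1368 - \left(-18 + 9 \cdot 484 - 4329\right) = 1368 - \left(-18 + 4356 - 4329\right) = 1368 - 9 = 1359$)
$\left(-234 + o{\left(12 \right)}\right) + w = \left(-234 + 3 \cdot 12\right) + 1359 = \left(-234 + 36\right) + 1359 = -198 + 1359 = 1161$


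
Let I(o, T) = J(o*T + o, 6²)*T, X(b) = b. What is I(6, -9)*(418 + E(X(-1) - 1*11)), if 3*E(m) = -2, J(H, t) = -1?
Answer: 3756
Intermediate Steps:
I(o, T) = -T
E(m) = -⅔ (E(m) = (⅓)*(-2) = -⅔)
I(6, -9)*(418 + E(X(-1) - 1*11)) = (-1*(-9))*(418 - ⅔) = 9*(1252/3) = 3756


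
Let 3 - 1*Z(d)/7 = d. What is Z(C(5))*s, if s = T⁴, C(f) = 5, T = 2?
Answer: -224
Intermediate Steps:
Z(d) = 21 - 7*d
s = 16 (s = 2⁴ = 16)
Z(C(5))*s = (21 - 7*5)*16 = (21 - 35)*16 = -14*16 = -224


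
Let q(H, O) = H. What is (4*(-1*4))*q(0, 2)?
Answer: 0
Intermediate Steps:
(4*(-1*4))*q(0, 2) = (4*(-1*4))*0 = (4*(-4))*0 = -16*0 = 0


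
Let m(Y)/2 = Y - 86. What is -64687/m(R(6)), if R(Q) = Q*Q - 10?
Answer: 64687/120 ≈ 539.06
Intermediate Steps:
R(Q) = -10 + Q**2 (R(Q) = Q**2 - 10 = -10 + Q**2)
m(Y) = -172 + 2*Y (m(Y) = 2*(Y - 86) = 2*(-86 + Y) = -172 + 2*Y)
-64687/m(R(6)) = -64687/(-172 + 2*(-10 + 6**2)) = -64687/(-172 + 2*(-10 + 36)) = -64687/(-172 + 2*26) = -64687/(-172 + 52) = -64687/(-120) = -64687*(-1/120) = 64687/120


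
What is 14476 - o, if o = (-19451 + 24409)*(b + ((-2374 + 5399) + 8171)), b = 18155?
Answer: -145507782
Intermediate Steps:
o = 145522258 (o = (-19451 + 24409)*(18155 + ((-2374 + 5399) + 8171)) = 4958*(18155 + (3025 + 8171)) = 4958*(18155 + 11196) = 4958*29351 = 145522258)
14476 - o = 14476 - 1*145522258 = 14476 - 145522258 = -145507782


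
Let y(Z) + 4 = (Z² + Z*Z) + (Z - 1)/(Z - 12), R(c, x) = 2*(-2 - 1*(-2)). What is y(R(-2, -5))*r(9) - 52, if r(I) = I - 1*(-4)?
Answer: -1235/12 ≈ -102.92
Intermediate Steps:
R(c, x) = 0 (R(c, x) = 2*(-2 + 2) = 2*0 = 0)
y(Z) = -4 + 2*Z² + (-1 + Z)/(-12 + Z) (y(Z) = -4 + ((Z² + Z*Z) + (Z - 1)/(Z - 12)) = -4 + ((Z² + Z²) + (-1 + Z)/(-12 + Z)) = -4 + (2*Z² + (-1 + Z)/(-12 + Z)) = -4 + 2*Z² + (-1 + Z)/(-12 + Z))
r(I) = 4 + I (r(I) = I + 4 = 4 + I)
y(R(-2, -5))*r(9) - 52 = ((47 - 24*0² - 3*0 + 2*0³)/(-12 + 0))*(4 + 9) - 52 = ((47 - 24*0 + 0 + 2*0)/(-12))*13 - 52 = -(47 + 0 + 0 + 0)/12*13 - 52 = -1/12*47*13 - 52 = -47/12*13 - 52 = -611/12 - 52 = -1235/12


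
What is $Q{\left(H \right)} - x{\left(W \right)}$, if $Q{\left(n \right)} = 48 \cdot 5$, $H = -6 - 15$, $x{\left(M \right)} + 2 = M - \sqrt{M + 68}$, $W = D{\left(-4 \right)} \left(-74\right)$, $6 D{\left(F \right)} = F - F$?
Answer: $242 + 2 \sqrt{17} \approx 250.25$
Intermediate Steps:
$D{\left(F \right)} = 0$ ($D{\left(F \right)} = \frac{F - F}{6} = \frac{1}{6} \cdot 0 = 0$)
$W = 0$ ($W = 0 \left(-74\right) = 0$)
$x{\left(M \right)} = -2 + M - \sqrt{68 + M}$ ($x{\left(M \right)} = -2 + \left(M - \sqrt{M + 68}\right) = -2 + \left(M - \sqrt{68 + M}\right) = -2 + M - \sqrt{68 + M}$)
$H = -21$ ($H = -6 - 15 = -21$)
$Q{\left(n \right)} = 240$
$Q{\left(H \right)} - x{\left(W \right)} = 240 - \left(-2 + 0 - \sqrt{68 + 0}\right) = 240 - \left(-2 + 0 - \sqrt{68}\right) = 240 - \left(-2 + 0 - 2 \sqrt{17}\right) = 240 - \left(-2 - 2 \sqrt{17}\right) = 240 + \left(2 + 2 \sqrt{17}\right) = 242 + 2 \sqrt{17}$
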